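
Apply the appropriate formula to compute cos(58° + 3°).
cos(58° + 3°) = cos 58° cos 3° - sin 58° sin 3° = 0.4848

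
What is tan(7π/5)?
tan(7π/5) = 3.078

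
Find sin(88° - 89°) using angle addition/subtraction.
sin(88° - 89°) = sin 88° cos 89° - cos 88° sin 89° = -0.01745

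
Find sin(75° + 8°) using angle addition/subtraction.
sin(75° + 8°) = sin 75° cos 8° + cos 75° sin 8° = 0.9925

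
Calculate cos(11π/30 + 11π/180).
cos(11π/30 + 11π/180) = cos 11π/30 cos 11π/180 - sin 11π/30 sin 11π/180 = 0.225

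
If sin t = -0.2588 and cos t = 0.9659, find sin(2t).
sin(2t) = 2 sin t cos t = -0.4999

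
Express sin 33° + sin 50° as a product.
sin 33° + sin 50° = 2 sin(41.5°) cos(-8.5°)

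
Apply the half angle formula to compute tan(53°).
tan(53°) = sin 106° / (1 + cos 106°) = 1.327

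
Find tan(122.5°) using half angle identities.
tan(122.5°) = sin 245° / (1 + cos 245°) = -1.57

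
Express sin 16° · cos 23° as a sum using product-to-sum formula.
sin 16° cos 23° = (1/2)[sin(16°+23°) + sin(16°-23°)]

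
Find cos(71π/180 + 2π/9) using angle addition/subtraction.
cos(71π/180 + 2π/9) = cos 71π/180 cos 2π/9 - sin 71π/180 sin 2π/9 = -0.3584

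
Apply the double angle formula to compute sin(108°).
sin(108°) = 2 sin 54° cos 54° = 0.9511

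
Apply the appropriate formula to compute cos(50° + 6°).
cos(50° + 6°) = cos 50° cos 6° - sin 50° sin 6° = 0.5592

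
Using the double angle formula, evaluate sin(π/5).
sin(π/5) = 2 sin π/10 cos π/10 = 0.5878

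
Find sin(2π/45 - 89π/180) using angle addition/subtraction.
sin(2π/45 - 89π/180) = sin 2π/45 cos 89π/180 - cos 2π/45 sin 89π/180 = -0.9877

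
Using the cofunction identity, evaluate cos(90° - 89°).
cos(90° - 89°) = sin(89°) = 0.9998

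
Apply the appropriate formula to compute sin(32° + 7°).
sin(32° + 7°) = sin 32° cos 7° + cos 32° sin 7° = 0.6293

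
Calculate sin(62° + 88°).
sin(62° + 88°) = sin 62° cos 88° + cos 62° sin 88° = 1/2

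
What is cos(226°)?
cos(226°) = -0.6947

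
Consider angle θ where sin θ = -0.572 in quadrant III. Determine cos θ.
cos θ = ±√(1 - sin²θ) = -0.8203 (negative in QIII)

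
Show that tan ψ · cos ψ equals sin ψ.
LHS = (sin ψ/cos ψ) · cos ψ = sin ψ = RHS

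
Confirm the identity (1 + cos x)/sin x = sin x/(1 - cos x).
RHS = sin x(1 + cos x) / ((1 - cos x)(1 + cos x)) = sin x(1 + cos x) / (1 - cos²x) = sin x(1 + cos x) / sin²x = (1 + cos x)/sin x = LHS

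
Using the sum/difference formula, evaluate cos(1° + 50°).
cos(1° + 50°) = cos 1° cos 50° - sin 1° sin 50° = 0.6293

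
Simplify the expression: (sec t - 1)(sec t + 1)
(sec t - 1)(sec t + 1) = tan²t (using Diff. of squares)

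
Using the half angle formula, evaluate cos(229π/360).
cos(229π/360) = -√((1 + cos 229π/180)/2) = -0.4147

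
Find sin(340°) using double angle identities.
sin(340°) = 2 sin 170° cos 170° = -0.342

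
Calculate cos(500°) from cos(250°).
cos(500°) = 1 - 2sin²250° = -0.766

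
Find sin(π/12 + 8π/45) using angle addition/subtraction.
sin(π/12 + 8π/45) = sin π/12 cos 8π/45 + cos π/12 sin 8π/45 = 0.7314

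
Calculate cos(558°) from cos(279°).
cos(558°) = 2cos²279° - 1 = -0.9511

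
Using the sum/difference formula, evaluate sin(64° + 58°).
sin(64° + 58°) = sin 64° cos 58° + cos 64° sin 58° = 0.848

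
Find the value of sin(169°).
sin(169°) = 0.1908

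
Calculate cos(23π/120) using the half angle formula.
cos(23π/120) = √((1 + cos 23π/60)/2) = 0.8241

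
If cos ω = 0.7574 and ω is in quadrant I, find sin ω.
sin ω = 0.653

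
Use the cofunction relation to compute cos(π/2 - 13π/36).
cos(π/2 - 13π/36) = sin(13π/36) = 0.9063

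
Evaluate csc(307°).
csc(307°) = -1.252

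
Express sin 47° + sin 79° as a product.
sin 47° + sin 79° = 2 sin(63°) cos(-16°)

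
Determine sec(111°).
sec(111°) = -2.79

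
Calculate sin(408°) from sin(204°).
sin(408°) = 2 sin 204° cos 204° = 0.7431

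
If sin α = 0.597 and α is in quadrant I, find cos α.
cos α = 0.8022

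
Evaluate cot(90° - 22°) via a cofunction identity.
cot(90° - 22°) = tan(22°) = 0.404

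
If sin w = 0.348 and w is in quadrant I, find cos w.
cos w = 0.9375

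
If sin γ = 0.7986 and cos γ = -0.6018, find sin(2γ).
sin(2γ) = 2 sin γ cos γ = -0.9612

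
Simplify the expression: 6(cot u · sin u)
6(cot u · sin u) = 6(cos u) (using Quotient identity)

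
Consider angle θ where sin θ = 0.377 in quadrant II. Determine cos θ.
cos θ = ±√(1 - sin²θ) = -0.9262 (negative in QII)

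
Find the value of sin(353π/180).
sin(353π/180) = -0.1219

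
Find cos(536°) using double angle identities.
cos(536°) = cos²268° - sin²268° = -0.9976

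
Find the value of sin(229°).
sin(229°) = -0.7547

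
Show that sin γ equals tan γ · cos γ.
RHS = (sin γ/cos γ) · cos γ = sin γ = LHS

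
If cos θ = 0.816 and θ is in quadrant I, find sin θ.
sin θ = 0.5781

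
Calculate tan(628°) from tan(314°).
tan(628°) = 2 tan 314° / (1 - tan²314°) = 28.64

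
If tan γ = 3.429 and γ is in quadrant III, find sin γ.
sin γ = -0.96 (using tan²γ + 1 = sec²γ)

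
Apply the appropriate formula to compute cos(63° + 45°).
cos(63° + 45°) = cos 63° cos 45° - sin 63° sin 45° = -0.309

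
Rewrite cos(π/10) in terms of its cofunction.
cos(π/10) = sin(π/2 - π/10) = sin(2π/5)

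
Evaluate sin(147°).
sin(147°) = 0.5446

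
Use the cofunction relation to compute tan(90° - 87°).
tan(90° - 87°) = cot(87°) = 0.05241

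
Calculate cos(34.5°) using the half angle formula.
cos(34.5°) = √((1 + cos 69°)/2) = 0.8241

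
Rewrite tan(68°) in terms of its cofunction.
tan(68°) = cot(90° - 68°) = cot(22°)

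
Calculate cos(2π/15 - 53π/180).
cos(2π/15 - 53π/180) = cos 2π/15 cos 53π/180 + sin 2π/15 sin 53π/180 = 0.8746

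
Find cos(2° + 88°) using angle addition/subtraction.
cos(2° + 88°) = cos 2° cos 88° - sin 2° sin 88° = 0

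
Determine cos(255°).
cos(255°) = -(√6-√2)/4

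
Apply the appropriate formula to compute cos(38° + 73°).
cos(38° + 73°) = cos 38° cos 73° - sin 38° sin 73° = -0.3584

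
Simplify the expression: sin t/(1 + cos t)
sin t/(1 + cos t) = tan(t/2) (using Half angle)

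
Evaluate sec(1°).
sec(1°) = 1.0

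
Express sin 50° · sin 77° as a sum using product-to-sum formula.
sin 50° sin 77° = (1/2)[cos(50°-77°) - cos(50°+77°)]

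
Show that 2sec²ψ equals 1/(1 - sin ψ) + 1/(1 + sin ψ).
RHS = [(1 + sin ψ) + (1 - sin ψ)] / [(1 - sin ψ)(1 + sin ψ)] = 2/(1 - sin²ψ) = 2/cos²ψ = 2sec²ψ = LHS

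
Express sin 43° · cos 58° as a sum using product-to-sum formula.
sin 43° cos 58° = (1/2)[sin(43°+58°) + sin(43°-58°)]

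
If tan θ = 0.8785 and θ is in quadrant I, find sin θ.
sin θ = 0.66 (using tan²θ + 1 = sec²θ)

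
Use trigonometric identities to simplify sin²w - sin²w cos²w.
sin²w - sin²w cos²w = sin⁴w (using Factoring)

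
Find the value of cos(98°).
cos(98°) = -0.1392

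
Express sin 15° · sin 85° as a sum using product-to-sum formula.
sin 15° sin 85° = (1/2)[cos(15°-85°) - cos(15°+85°)]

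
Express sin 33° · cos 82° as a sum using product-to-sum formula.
sin 33° cos 82° = (1/2)[sin(33°+82°) + sin(33°-82°)]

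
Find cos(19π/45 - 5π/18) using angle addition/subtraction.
cos(19π/45 - 5π/18) = cos 19π/45 cos 5π/18 + sin 19π/45 sin 5π/18 = 0.8988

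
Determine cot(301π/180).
cot(301π/180) = -0.6009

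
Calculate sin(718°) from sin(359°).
sin(718°) = 2 sin 359° cos 359° = -0.0349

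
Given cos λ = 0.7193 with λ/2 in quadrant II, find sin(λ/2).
sin(λ/2) = ±√((1 - cos λ)/2); positive since λ/2 ∈ QII, so sin(λ/2) = 0.3746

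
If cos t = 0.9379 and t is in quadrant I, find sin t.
sin t = 0.3469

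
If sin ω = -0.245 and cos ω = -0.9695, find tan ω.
tan ω = sin ω / cos ω = 0.2527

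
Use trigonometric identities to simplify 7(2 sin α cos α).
7(2 sin α cos α) = 7(sin(2α)) (using Double angle)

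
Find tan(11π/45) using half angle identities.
tan(11π/45) = sin 22π/45 / (1 + cos 22π/45) = 0.9657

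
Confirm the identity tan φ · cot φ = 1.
LHS = (sin φ/cos φ) · (cos φ/sin φ) = 1 = RHS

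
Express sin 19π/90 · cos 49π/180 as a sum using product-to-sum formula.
sin 19π/90 cos 49π/180 = (1/2)[sin(19π/90+49π/180) + sin(19π/90-49π/180)]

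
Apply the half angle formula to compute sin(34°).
sin(34°) = √((1 - cos 68°)/2) = 0.5592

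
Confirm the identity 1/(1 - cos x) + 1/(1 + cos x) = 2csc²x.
LHS = [(1 + cos x) + (1 - cos x)] / [(1 - cos x)(1 + cos x)] = 2/(1 - cos²x) = 2/sin²x = 2csc²x = RHS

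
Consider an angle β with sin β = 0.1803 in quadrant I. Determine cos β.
cos β = √(1 - sin²β) = 0.9836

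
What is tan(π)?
tan(π) = 0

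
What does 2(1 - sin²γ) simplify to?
2(1 - sin²γ) = 2(cos²γ) (using Pythagorean identity)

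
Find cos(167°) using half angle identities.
cos(167°) = -√((1 + cos 334°)/2) = -0.9744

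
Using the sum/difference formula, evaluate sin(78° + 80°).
sin(78° + 80°) = sin 78° cos 80° + cos 78° sin 80° = 0.3746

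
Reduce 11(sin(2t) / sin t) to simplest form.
11(sin(2t) / sin t) = 11(2 cos t) (using Double angle)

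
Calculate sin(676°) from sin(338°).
sin(676°) = 2 sin 338° cos 338° = -0.6947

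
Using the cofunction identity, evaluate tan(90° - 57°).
tan(90° - 57°) = cot(57°) = 0.6494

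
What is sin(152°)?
sin(152°) = 0.4695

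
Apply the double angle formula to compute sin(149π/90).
sin(149π/90) = 2 sin 149π/180 cos 149π/180 = -0.8829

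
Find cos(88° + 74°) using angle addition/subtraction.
cos(88° + 74°) = cos 88° cos 74° - sin 88° sin 74° = -0.9511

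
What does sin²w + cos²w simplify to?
sin²w + cos²w = 1 (using Pythagorean identity)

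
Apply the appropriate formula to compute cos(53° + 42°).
cos(53° + 42°) = cos 53° cos 42° - sin 53° sin 42° = -0.08716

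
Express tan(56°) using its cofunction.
tan(56°) = cot(90° - 56°) = cot(34°)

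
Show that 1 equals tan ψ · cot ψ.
RHS = (sin ψ/cos ψ) · (cos ψ/sin ψ) = 1 = LHS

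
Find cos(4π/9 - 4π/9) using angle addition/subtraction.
cos(4π/9 - 4π/9) = cos 4π/9 cos 4π/9 + sin 4π/9 sin 4π/9 = 1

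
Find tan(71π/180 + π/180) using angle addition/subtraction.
tan(71π/180 + π/180) = (tan 71π/180 + tan π/180)/(1 - tan 71π/180 tan π/180) = 3.078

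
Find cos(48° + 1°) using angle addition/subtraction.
cos(48° + 1°) = cos 48° cos 1° - sin 48° sin 1° = 0.6561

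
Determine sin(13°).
sin(13°) = 0.225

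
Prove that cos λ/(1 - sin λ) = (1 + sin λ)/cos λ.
RHS = (1 + sin λ)(1 - sin λ) / (cos λ(1 - sin λ)) = (1 - sin²λ) / (cos λ(1 - sin λ)) = cos²λ / (cos λ(1 - sin λ)) = cos λ/(1 - sin λ) = LHS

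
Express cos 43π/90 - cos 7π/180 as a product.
cos 43π/90 - cos 7π/180 = -2 sin(31π/120) sin(79π/360)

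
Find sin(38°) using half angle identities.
sin(38°) = √((1 - cos 76°)/2) = 0.6157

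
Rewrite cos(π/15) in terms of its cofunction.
cos(π/15) = sin(π/2 - π/15) = sin(13π/30)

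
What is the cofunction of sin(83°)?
sin(83°) = cos(90° - 83°) = cos(7°)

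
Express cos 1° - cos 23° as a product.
cos 1° - cos 23° = -2 sin(12°) sin(-11°)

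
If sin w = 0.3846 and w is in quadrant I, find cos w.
cos w = 0.9231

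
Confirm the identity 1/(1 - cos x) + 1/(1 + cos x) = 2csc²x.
LHS = [(1 + cos x) + (1 - cos x)] / [(1 - cos x)(1 + cos x)] = 2/(1 - cos²x) = 2/sin²x = 2csc²x = RHS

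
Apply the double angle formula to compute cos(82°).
cos(82°) = cos²41° - sin²41° = 0.1392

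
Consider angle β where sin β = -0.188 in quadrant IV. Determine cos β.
cos β = √(1 - sin²β) = 0.9822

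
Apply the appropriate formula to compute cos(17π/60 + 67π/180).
cos(17π/60 + 67π/180) = cos 17π/60 cos 67π/180 - sin 17π/60 sin 67π/180 = -0.4695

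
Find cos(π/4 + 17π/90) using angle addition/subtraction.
cos(π/4 + 17π/90) = cos π/4 cos 17π/90 - sin π/4 sin 17π/90 = 0.1908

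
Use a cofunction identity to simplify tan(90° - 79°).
tan(90° - 79°) = cot(79°)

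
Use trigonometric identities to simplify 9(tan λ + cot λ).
9(tan λ + cot λ) = 9(sec λ csc λ) (using Quotient identities)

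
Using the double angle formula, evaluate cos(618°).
cos(618°) = cos²309° - sin²309° = -0.2079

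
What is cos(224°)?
cos(224°) = -0.7193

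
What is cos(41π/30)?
cos(41π/30) = -0.4067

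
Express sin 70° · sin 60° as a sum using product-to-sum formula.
sin 70° sin 60° = (1/2)[cos(70°-60°) - cos(70°+60°)]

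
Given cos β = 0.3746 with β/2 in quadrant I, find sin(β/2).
sin(β/2) = ±√((1 - cos β)/2); positive since β/2 ∈ QI, so sin(β/2) = 0.5592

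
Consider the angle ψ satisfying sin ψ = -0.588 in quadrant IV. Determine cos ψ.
cos ψ = √(1 - sin²ψ) = 0.8089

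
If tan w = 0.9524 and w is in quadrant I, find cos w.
cos w = 0.7241 (using tan²w + 1 = sec²w)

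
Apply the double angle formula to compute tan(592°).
tan(592°) = 2 tan 296° / (1 - tan²296°) = 1.28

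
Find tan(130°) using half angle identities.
tan(130°) = sin 260° / (1 + cos 260°) = -1.192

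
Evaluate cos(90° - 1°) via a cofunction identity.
cos(90° - 1°) = sin(1°) = 0.01745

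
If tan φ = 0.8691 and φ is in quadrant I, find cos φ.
cos φ = 0.7548 (using tan²φ + 1 = sec²φ)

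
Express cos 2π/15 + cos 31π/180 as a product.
cos 2π/15 + cos 31π/180 = 2 cos(11π/72) cos(-7π/360)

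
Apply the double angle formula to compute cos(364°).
cos(364°) = cos²182° - sin²182° = 0.9976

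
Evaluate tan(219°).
tan(219°) = 0.8098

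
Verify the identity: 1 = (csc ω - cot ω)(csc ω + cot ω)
RHS = csc²ω - cot²ω = (1 + cot²ω) - cot²ω = 1 = LHS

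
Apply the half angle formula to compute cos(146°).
cos(146°) = -√((1 + cos 292°)/2) = -0.829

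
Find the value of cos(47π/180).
cos(47π/180) = 0.682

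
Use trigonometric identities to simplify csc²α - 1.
csc²α - 1 = cot²α (using Pythagorean identity)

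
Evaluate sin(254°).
sin(254°) = -0.9613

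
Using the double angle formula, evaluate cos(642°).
cos(642°) = 1 - 2sin²321° = 0.2079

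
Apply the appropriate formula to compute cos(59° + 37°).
cos(59° + 37°) = cos 59° cos 37° - sin 59° sin 37° = -0.1045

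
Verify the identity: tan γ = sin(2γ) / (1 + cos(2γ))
RHS = 2 sin γ cos γ / (2cos²γ) = sin γ/cos γ = tan γ = LHS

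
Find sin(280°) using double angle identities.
sin(280°) = 2 sin 140° cos 140° = -0.9848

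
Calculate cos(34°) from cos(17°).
cos(34°) = cos²17° - sin²17° = 0.829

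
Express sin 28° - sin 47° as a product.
sin 28° - sin 47° = 2 cos(37.5°) sin(-9.5°)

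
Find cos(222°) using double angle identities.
cos(222°) = cos²111° - sin²111° = -0.7431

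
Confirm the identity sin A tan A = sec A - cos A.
RHS = 1/cos A - cos A = (1 - cos²A)/cos A = sin²A/cos A = sin A · (sin A/cos A) = sin A tan A = LHS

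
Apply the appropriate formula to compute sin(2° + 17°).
sin(2° + 17°) = sin 2° cos 17° + cos 2° sin 17° = 0.3256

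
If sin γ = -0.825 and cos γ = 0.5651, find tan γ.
tan γ = sin γ / cos γ = -1.46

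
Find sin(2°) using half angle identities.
sin(2°) = √((1 - cos 4°)/2) = 0.0349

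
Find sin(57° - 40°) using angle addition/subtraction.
sin(57° - 40°) = sin 57° cos 40° - cos 57° sin 40° = 0.2924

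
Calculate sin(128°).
sin(128°) = 0.788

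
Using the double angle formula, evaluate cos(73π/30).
cos(73π/30) = cos²73π/60 - sin²73π/60 = 0.2079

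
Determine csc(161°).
csc(161°) = 3.072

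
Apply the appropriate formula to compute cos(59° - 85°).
cos(59° - 85°) = cos 59° cos 85° + sin 59° sin 85° = 0.8988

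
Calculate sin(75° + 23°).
sin(75° + 23°) = sin 75° cos 23° + cos 75° sin 23° = 0.9903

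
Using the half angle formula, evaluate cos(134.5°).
cos(134.5°) = -√((1 + cos 269°)/2) = -0.7009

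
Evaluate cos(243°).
cos(243°) = -0.454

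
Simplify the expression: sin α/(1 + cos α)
sin α/(1 + cos α) = tan(α/2) (using Half angle)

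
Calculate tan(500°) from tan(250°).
tan(500°) = 2 tan 250° / (1 - tan²250°) = -0.8391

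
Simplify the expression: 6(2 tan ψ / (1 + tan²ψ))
6(2 tan ψ / (1 + tan²ψ)) = 6(sin(2ψ)) (using Double angle)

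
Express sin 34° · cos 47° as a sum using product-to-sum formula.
sin 34° cos 47° = (1/2)[sin(34°+47°) + sin(34°-47°)]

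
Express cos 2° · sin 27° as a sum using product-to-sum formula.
cos 2° sin 27° = (1/2)[sin(2°+27°) - sin(2°-27°)]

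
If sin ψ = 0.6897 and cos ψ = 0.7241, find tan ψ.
tan ψ = sin ψ / cos ψ = 0.9525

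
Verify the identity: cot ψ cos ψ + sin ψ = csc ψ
LHS = cos²ψ/sin ψ + sin ψ = (cos²ψ + sin²ψ)/sin ψ = 1/sin ψ = csc ψ = RHS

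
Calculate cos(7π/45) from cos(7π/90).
cos(7π/45) = cos²7π/90 - sin²7π/90 = 0.8829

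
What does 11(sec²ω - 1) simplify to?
11(sec²ω - 1) = 11(tan²ω) (using Pythagorean identity)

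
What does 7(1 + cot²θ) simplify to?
7(1 + cot²θ) = 7(csc²θ) (using Pythagorean identity)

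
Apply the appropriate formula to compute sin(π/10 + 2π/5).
sin(π/10 + 2π/5) = sin π/10 cos 2π/5 + cos π/10 sin 2π/5 = 1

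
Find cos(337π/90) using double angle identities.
cos(337π/90) = cos²337π/180 - sin²337π/180 = 0.6947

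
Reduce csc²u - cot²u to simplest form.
csc²u - cot²u = 1 (using Pythagorean identity)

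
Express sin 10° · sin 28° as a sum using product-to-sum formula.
sin 10° sin 28° = (1/2)[cos(10°-28°) - cos(10°+28°)]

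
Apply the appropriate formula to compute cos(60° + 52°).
cos(60° + 52°) = cos 60° cos 52° - sin 60° sin 52° = -0.3746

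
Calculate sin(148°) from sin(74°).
sin(148°) = 2 sin 74° cos 74° = 0.5299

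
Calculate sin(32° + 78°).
sin(32° + 78°) = sin 32° cos 78° + cos 32° sin 78° = 0.9397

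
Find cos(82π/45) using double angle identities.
cos(82π/45) = 2cos²41π/45 - 1 = 0.848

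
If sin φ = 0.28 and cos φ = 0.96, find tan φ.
tan φ = sin φ / cos φ = 0.2917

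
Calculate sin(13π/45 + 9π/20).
sin(13π/45 + 9π/20) = sin 13π/45 cos 9π/20 + cos 13π/45 sin 9π/20 = 0.7314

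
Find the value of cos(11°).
cos(11°) = 0.9816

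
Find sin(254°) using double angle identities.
sin(254°) = 2 sin 127° cos 127° = -0.9613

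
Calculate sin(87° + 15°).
sin(87° + 15°) = sin 87° cos 15° + cos 87° sin 15° = 0.9781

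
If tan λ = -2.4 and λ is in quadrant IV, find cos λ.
cos λ = 0.3846 (using tan²λ + 1 = sec²λ)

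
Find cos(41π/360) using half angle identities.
cos(41π/360) = √((1 + cos 41π/180)/2) = 0.9367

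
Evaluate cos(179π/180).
cos(179π/180) = -0.9998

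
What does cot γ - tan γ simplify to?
cot γ - tan γ = 2 cot(2γ) (using Double angle)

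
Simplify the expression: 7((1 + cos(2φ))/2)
7((1 + cos(2φ))/2) = 7(cos²φ) (using Power reduction)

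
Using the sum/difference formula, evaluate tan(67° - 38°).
tan(67° - 38°) = (tan 67° - tan 38°)/(1 + tan 67° tan 38°) = 0.5543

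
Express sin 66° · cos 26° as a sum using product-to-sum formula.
sin 66° cos 26° = (1/2)[sin(66°+26°) + sin(66°-26°)]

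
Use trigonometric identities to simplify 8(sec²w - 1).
8(sec²w - 1) = 8(tan²w) (using Pythagorean identity)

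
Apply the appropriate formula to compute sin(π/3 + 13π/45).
sin(π/3 + 13π/45) = sin π/3 cos 13π/45 + cos π/3 sin 13π/45 = 0.9272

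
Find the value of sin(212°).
sin(212°) = -0.5299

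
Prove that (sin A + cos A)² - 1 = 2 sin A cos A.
LHS = sin²A + 2 sin A cos A + cos²A - 1 = (sin²A + cos²A) + 2 sin A cos A - 1 = 1 + 2 sin A cos A - 1 = 2 sin A cos A = RHS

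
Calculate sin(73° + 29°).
sin(73° + 29°) = sin 73° cos 29° + cos 73° sin 29° = 0.9781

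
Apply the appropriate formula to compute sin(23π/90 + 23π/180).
sin(23π/90 + 23π/180) = sin 23π/90 cos 23π/180 + cos 23π/90 sin 23π/180 = 0.9336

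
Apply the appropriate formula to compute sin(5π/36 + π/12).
sin(5π/36 + π/12) = sin 5π/36 cos π/12 + cos 5π/36 sin π/12 = 0.6428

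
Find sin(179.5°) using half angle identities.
sin(179.5°) = √((1 - cos 359°)/2) = 0.008727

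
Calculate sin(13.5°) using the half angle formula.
sin(13.5°) = √((1 - cos 27°)/2) = 0.2334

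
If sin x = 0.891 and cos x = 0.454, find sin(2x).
sin(2x) = 2 sin x cos x = 0.809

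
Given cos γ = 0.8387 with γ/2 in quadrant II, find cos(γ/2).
cos(γ/2) = ±√((1 + cos γ)/2); negative since γ/2 ∈ QII, so cos(γ/2) = -0.9588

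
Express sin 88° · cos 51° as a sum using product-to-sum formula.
sin 88° cos 51° = (1/2)[sin(88°+51°) + sin(88°-51°)]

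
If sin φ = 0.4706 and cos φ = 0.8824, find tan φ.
tan φ = sin φ / cos φ = 0.5333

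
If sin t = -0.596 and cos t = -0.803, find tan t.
tan t = sin t / cos t = 0.7422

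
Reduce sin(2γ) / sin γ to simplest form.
sin(2γ) / sin γ = 2 cos γ (using Double angle)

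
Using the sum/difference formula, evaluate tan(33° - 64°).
tan(33° - 64°) = (tan 33° - tan 64°)/(1 + tan 33° tan 64°) = -0.6009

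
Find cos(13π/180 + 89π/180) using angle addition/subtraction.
cos(13π/180 + 89π/180) = cos 13π/180 cos 89π/180 - sin 13π/180 sin 89π/180 = -0.2079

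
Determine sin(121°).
sin(121°) = 0.8572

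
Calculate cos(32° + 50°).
cos(32° + 50°) = cos 32° cos 50° - sin 32° sin 50° = 0.1392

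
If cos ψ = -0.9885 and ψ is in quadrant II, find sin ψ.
sin ψ = 0.1512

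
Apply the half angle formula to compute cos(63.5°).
cos(63.5°) = √((1 + cos 127°)/2) = 0.4462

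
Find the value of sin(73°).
sin(73°) = 0.9563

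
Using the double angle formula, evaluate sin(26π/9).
sin(26π/9) = 2 sin 13π/9 cos 13π/9 = 0.342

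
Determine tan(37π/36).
tan(37π/36) = 0.08749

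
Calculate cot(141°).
cot(141°) = -1.235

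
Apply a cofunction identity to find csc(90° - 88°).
csc(90° - 88°) = sec(88°) = 28.65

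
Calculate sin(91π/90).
sin(91π/90) = -0.0349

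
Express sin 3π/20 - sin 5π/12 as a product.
sin 3π/20 - sin 5π/12 = 2 cos(17π/60) sin(-2π/15)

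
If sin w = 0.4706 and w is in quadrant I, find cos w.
cos w = 0.8823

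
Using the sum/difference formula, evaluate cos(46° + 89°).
cos(46° + 89°) = cos 46° cos 89° - sin 46° sin 89° = -√2/2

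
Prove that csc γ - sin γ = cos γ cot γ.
LHS = 1/sin γ - sin γ = (1 - sin²γ)/sin γ = cos²γ/sin γ = cos γ · (cos γ/sin γ) = cos γ cot γ = RHS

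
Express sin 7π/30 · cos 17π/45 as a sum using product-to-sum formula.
sin 7π/30 cos 17π/45 = (1/2)[sin(7π/30+17π/45) + sin(7π/30-17π/45)]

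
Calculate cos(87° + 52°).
cos(87° + 52°) = cos 87° cos 52° - sin 87° sin 52° = -0.7547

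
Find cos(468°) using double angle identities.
cos(468°) = cos²234° - sin²234° = -0.309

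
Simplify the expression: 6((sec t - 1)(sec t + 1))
6((sec t - 1)(sec t + 1)) = 6(tan²t) (using Diff. of squares)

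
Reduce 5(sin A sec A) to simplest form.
5(sin A sec A) = 5(tan A) (using Reciprocal + quotient)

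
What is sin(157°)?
sin(157°) = 0.3907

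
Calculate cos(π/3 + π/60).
cos(π/3 + π/60) = cos π/3 cos π/60 - sin π/3 sin π/60 = 0.454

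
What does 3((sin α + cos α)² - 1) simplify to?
3((sin α + cos α)² - 1) = 3(sin(2α)) (using Pythagorean + double angle)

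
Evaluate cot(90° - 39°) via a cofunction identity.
cot(90° - 39°) = tan(39°) = 0.8098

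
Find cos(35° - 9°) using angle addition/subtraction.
cos(35° - 9°) = cos 35° cos 9° + sin 35° sin 9° = 0.8988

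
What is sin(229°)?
sin(229°) = -0.7547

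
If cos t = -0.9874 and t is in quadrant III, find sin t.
sin t = -0.1582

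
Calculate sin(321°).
sin(321°) = -0.6293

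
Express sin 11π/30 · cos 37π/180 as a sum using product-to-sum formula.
sin 11π/30 cos 37π/180 = (1/2)[sin(11π/30+37π/180) + sin(11π/30-37π/180)]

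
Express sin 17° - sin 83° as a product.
sin 17° - sin 83° = 2 cos(50°) sin(-33°)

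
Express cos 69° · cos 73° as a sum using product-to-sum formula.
cos 69° cos 73° = (1/2)[cos(69°-73°) + cos(69°+73°)]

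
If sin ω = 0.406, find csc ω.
csc ω = 1/sin ω = 2.463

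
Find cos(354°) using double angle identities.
cos(354°) = cos²177° - sin²177° = 0.9945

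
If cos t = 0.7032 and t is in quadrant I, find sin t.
sin t = 0.711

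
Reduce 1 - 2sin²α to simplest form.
1 - 2sin²α = cos(2α) (using Double angle)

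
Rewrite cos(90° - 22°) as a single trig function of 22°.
cos(90° - 22°) = sin(22°)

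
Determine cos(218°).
cos(218°) = -0.788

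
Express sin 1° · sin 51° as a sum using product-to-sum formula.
sin 1° sin 51° = (1/2)[cos(1°-51°) - cos(1°+51°)]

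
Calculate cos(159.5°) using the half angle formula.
cos(159.5°) = -√((1 + cos 319°)/2) = -0.9367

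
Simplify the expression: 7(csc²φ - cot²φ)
7(csc²φ - cot²φ) = 7 (using Pythagorean identity)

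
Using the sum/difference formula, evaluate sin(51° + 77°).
sin(51° + 77°) = sin 51° cos 77° + cos 51° sin 77° = 0.788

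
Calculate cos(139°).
cos(139°) = -0.7547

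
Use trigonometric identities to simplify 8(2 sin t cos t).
8(2 sin t cos t) = 8(sin(2t)) (using Double angle)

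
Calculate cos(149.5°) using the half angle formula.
cos(149.5°) = -√((1 + cos 299°)/2) = -0.8616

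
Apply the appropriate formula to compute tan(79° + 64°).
tan(79° + 64°) = (tan 79° + tan 64°)/(1 - tan 79° tan 64°) = -0.7536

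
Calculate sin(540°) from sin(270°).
sin(540°) = 2 sin 270° cos 270° = 0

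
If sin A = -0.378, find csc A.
csc A = 1/sin A = -2.646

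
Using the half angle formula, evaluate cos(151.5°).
cos(151.5°) = -√((1 + cos 303°)/2) = -0.8788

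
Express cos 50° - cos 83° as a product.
cos 50° - cos 83° = -2 sin(66.5°) sin(-16.5°)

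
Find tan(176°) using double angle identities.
tan(176°) = 2 tan 88° / (1 - tan²88°) = -0.06993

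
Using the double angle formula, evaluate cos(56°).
cos(56°) = cos²28° - sin²28° = 0.5592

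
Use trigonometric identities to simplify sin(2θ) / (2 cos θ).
sin(2θ) / (2 cos θ) = sin θ (using Double angle)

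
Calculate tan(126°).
tan(126°) = -1.376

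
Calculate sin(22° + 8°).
sin(22° + 8°) = sin 22° cos 8° + cos 22° sin 8° = 1/2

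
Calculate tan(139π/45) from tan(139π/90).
tan(139π/45) = 2 tan 139π/90 / (1 - tan²139π/90) = 0.2867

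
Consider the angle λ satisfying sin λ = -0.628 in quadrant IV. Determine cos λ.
cos λ = √(1 - sin²λ) = 0.7782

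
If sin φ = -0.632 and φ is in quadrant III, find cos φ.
cos φ = -0.775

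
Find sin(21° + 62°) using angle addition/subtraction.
sin(21° + 62°) = sin 21° cos 62° + cos 21° sin 62° = 0.9925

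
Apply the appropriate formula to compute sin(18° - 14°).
sin(18° - 14°) = sin 18° cos 14° - cos 18° sin 14° = 0.06976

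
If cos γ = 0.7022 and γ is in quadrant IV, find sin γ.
sin γ = -0.712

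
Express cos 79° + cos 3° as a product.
cos 79° + cos 3° = 2 cos(41°) cos(38°)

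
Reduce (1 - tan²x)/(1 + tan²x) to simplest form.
(1 - tan²x)/(1 + tan²x) = cos(2x) (using Double angle)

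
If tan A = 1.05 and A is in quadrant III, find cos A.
cos A = -0.6897 (using tan²A + 1 = sec²A)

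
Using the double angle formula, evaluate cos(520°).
cos(520°) = cos²260° - sin²260° = -0.9397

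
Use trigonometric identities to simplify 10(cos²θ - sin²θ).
10(cos²θ - sin²θ) = 10(cos(2θ)) (using Double angle)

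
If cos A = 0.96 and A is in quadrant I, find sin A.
sin A = 0.28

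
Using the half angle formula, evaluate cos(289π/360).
cos(289π/360) = -√((1 + cos 289π/180)/2) = -0.8141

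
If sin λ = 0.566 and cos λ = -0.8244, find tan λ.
tan λ = sin λ / cos λ = -0.6866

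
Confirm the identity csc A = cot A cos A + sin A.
RHS = cos²A/sin A + sin A = (cos²A + sin²A)/sin A = 1/sin A = csc A = LHS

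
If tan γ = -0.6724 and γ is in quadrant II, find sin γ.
sin γ = 0.558 (using tan²γ + 1 = sec²γ)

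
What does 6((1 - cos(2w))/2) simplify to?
6((1 - cos(2w))/2) = 6(sin²w) (using Power reduction)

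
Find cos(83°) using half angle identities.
cos(83°) = √((1 + cos 166°)/2) = 0.1219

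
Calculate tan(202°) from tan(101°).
tan(202°) = 2 tan 101° / (1 - tan²101°) = 0.404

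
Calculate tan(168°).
tan(168°) = -0.2126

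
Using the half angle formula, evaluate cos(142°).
cos(142°) = -√((1 + cos 284°)/2) = -0.788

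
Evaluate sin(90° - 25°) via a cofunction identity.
sin(90° - 25°) = cos(25°) = 0.9063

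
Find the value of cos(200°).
cos(200°) = -0.9397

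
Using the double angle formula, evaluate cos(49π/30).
cos(49π/30) = 2cos²49π/60 - 1 = 0.4067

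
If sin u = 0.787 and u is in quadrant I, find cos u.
cos u = 0.617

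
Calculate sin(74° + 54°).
sin(74° + 54°) = sin 74° cos 54° + cos 74° sin 54° = 0.788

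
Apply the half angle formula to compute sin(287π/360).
sin(287π/360) = √((1 - cos 287π/180)/2) = 0.5948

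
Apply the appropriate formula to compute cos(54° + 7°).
cos(54° + 7°) = cos 54° cos 7° - sin 54° sin 7° = 0.4848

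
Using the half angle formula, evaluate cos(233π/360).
cos(233π/360) = -√((1 + cos 233π/180)/2) = -0.4462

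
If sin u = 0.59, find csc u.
csc u = 1/sin u = 1.695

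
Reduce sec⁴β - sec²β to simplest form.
sec⁴β - sec²β = tan⁴β + tan²β (using Pythagorean)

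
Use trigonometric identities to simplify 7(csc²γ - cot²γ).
7(csc²γ - cot²γ) = 7 (using Pythagorean identity)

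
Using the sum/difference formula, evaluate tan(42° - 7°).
tan(42° - 7°) = (tan 42° - tan 7°)/(1 + tan 42° tan 7°) = 0.7002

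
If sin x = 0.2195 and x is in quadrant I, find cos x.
cos x = 0.9756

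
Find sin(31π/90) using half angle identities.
sin(31π/90) = √((1 - cos 31π/45)/2) = 0.8829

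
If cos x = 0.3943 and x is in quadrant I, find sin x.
sin x = 0.919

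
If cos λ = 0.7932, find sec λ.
sec λ = 1/cos λ = 1.261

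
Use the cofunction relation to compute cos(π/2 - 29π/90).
cos(π/2 - 29π/90) = sin(29π/90) = 0.848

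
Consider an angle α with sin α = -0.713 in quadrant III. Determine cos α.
cos α = ±√(1 - sin²α) = -0.7012 (negative in QIII)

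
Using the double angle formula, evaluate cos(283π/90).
cos(283π/90) = cos²283π/180 - sin²283π/180 = -0.8988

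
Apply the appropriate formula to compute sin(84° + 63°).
sin(84° + 63°) = sin 84° cos 63° + cos 84° sin 63° = 0.5446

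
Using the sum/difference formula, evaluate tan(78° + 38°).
tan(78° + 38°) = (tan 78° + tan 38°)/(1 - tan 78° tan 38°) = -2.05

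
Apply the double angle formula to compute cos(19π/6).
cos(19π/6) = cos²19π/12 - sin²19π/12 = -√3/2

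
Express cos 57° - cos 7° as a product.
cos 57° - cos 7° = -2 sin(32°) sin(25°)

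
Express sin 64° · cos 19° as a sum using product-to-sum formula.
sin 64° cos 19° = (1/2)[sin(64°+19°) + sin(64°-19°)]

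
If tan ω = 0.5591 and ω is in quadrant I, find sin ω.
sin ω = 0.488 (using tan²ω + 1 = sec²ω)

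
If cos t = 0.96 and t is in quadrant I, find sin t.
sin t = 0.28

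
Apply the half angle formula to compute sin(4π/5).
sin(4π/5) = √((1 - cos 8π/5)/2) = 0.5878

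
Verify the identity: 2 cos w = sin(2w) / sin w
RHS = 2 sin w cos w / sin w = 2 cos w = LHS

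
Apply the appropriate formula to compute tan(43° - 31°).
tan(43° - 31°) = (tan 43° - tan 31°)/(1 + tan 43° tan 31°) = 0.2126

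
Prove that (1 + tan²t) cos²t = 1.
LHS = sec²t · cos²t = (1/cos²t) · cos²t = 1 = RHS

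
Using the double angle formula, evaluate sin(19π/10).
sin(19π/10) = 2 sin 19π/20 cos 19π/20 = -0.309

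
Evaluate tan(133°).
tan(133°) = -1.072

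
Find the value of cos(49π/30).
cos(49π/30) = 0.4067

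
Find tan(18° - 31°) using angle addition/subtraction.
tan(18° - 31°) = (tan 18° - tan 31°)/(1 + tan 18° tan 31°) = -0.2309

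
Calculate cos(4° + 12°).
cos(4° + 12°) = cos 4° cos 12° - sin 4° sin 12° = 0.9613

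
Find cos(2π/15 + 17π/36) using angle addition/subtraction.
cos(2π/15 + 17π/36) = cos 2π/15 cos 17π/36 - sin 2π/15 sin 17π/36 = -0.3256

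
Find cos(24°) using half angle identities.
cos(24°) = √((1 + cos 48°)/2) = 0.9135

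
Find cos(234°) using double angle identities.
cos(234°) = 1 - 2sin²117° = -0.5878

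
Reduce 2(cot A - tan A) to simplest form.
2(cot A - tan A) = 2(2 cot(2A)) (using Double angle)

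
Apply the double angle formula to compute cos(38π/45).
cos(38π/45) = cos²19π/45 - sin²19π/45 = -0.8829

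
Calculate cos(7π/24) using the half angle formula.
cos(7π/24) = √((1 + cos 7π/12)/2) = 0.6088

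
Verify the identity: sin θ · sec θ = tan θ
LHS = sin θ · (1/cos θ) = sin θ/cos θ = tan θ = RHS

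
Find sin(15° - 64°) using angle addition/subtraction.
sin(15° - 64°) = sin 15° cos 64° - cos 15° sin 64° = -0.7547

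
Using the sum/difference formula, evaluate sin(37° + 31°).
sin(37° + 31°) = sin 37° cos 31° + cos 37° sin 31° = 0.9272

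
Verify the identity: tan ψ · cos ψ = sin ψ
LHS = (sin ψ/cos ψ) · cos ψ = sin ψ = RHS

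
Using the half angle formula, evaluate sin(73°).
sin(73°) = √((1 - cos 146°)/2) = 0.9563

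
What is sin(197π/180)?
sin(197π/180) = -0.2924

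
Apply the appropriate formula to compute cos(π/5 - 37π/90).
cos(π/5 - 37π/90) = cos π/5 cos 37π/90 + sin π/5 sin 37π/90 = 0.788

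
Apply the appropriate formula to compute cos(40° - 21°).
cos(40° - 21°) = cos 40° cos 21° + sin 40° sin 21° = 0.9455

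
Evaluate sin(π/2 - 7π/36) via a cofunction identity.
sin(π/2 - 7π/36) = cos(7π/36) = 0.8192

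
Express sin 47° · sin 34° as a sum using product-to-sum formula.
sin 47° sin 34° = (1/2)[cos(47°-34°) - cos(47°+34°)]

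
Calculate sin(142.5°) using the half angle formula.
sin(142.5°) = √((1 - cos 285°)/2) = 0.6088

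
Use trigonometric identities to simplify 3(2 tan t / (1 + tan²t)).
3(2 tan t / (1 + tan²t)) = 3(sin(2t)) (using Double angle)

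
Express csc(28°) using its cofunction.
csc(28°) = sec(90° - 28°) = sec(62°)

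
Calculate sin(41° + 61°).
sin(41° + 61°) = sin 41° cos 61° + cos 41° sin 61° = 0.9781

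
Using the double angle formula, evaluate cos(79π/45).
cos(79π/45) = cos²79π/90 - sin²79π/90 = 0.7193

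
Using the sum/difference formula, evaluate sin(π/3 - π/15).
sin(π/3 - π/15) = sin π/3 cos π/15 - cos π/3 sin π/15 = 0.7431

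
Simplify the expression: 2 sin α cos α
2 sin α cos α = sin(2α) (using Double angle)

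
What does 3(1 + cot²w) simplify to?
3(1 + cot²w) = 3(csc²w) (using Pythagorean identity)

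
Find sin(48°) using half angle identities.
sin(48°) = √((1 - cos 96°)/2) = 0.7431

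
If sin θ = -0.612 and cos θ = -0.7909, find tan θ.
tan θ = sin θ / cos θ = 0.7738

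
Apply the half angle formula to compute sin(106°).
sin(106°) = √((1 - cos 212°)/2) = 0.9613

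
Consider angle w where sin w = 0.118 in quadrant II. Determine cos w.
cos w = ±√(1 - sin²w) = -0.993 (negative in QII)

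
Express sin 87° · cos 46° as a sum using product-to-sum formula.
sin 87° cos 46° = (1/2)[sin(87°+46°) + sin(87°-46°)]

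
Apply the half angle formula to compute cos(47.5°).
cos(47.5°) = √((1 + cos 95°)/2) = 0.6756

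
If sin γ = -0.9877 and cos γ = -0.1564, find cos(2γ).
cos(2γ) = cos²γ - sin²γ = -0.9511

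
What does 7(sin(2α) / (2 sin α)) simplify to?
7(sin(2α) / (2 sin α)) = 7(cos α) (using Double angle)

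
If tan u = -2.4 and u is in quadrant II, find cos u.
cos u = -0.3846 (using tan²u + 1 = sec²u)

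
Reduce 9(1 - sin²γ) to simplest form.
9(1 - sin²γ) = 9(cos²γ) (using Pythagorean identity)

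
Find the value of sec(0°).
sec(0°) = 1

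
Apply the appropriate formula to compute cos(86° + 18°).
cos(86° + 18°) = cos 86° cos 18° - sin 86° sin 18° = -0.2419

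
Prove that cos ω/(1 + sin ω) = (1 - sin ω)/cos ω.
RHS = (1 - sin ω)(1 + sin ω) / (cos ω(1 + sin ω)) = (1 - sin²ω) / (cos ω(1 + sin ω)) = cos²ω / (cos ω(1 + sin ω)) = cos ω/(1 + sin ω) = LHS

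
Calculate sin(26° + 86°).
sin(26° + 86°) = sin 26° cos 86° + cos 26° sin 86° = 0.9272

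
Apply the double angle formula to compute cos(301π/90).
cos(301π/90) = cos²301π/180 - sin²301π/180 = -0.4695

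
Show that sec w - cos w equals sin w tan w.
LHS = 1/cos w - cos w = (1 - cos²w)/cos w = sin²w/cos w = sin w · (sin w/cos w) = sin w tan w = RHS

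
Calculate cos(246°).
cos(246°) = -0.4067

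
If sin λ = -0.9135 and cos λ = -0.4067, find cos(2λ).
cos(2λ) = cos²λ - sin²λ = -0.6691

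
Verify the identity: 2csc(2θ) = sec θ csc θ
LHS = 2/sin(2θ) = 2/(2 sin θ cos θ) = 1/(sin θ cos θ) = (1/cos θ)(1/sin θ) = sec θ csc θ = RHS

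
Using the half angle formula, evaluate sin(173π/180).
sin(173π/180) = √((1 - cos 173π/90)/2) = 0.1219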